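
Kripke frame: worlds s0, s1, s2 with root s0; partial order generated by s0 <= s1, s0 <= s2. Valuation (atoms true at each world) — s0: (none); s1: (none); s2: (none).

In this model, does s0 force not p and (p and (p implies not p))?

No

s0 does not force not p and (p and (p implies not p)) since s0 fails p and (p implies not p).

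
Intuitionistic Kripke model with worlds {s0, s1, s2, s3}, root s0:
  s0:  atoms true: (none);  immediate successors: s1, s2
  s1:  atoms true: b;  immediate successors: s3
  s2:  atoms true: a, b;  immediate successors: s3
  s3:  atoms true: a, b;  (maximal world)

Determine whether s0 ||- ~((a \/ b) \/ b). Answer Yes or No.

s0 ||-/- ~((a \/ b) \/ b) since s1 is accessible from s0 and s1 ||- (a \/ b) \/ b.
s1 ||- (a \/ b) \/ b via the disjunct a \/ b.

No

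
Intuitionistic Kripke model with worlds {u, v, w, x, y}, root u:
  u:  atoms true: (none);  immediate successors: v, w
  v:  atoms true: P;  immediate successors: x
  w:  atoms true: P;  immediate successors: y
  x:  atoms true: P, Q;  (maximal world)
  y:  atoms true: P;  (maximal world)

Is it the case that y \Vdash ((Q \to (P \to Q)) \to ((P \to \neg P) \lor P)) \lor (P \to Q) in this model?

y \Vdash ((Q \to (P \to Q)) \to ((P \to \neg P) \lor P)) \lor (P \to Q) via the disjunct (Q \to (P \to Q)) \to ((P \to \neg P) \lor P).

Yes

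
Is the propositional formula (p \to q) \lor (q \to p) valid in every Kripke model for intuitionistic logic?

No

This is the Gödel–Dummett linearity axiom, which is not intuitionistically valid.
A Kripke countermodel: worlds u, v, w; order generated by u \le v, u \le w; atoms true at each world — u:{}; v:{p}; w:{q}.
u \nVdash (p \to q) \lor (q \to p): neither disjunct is forced at u.
u \nVdash p \to q: at the accessible world v, v \Vdash p but v \nVdash q.
v lacks atom q, so v \nVdash q.
So the root u does not force the formula.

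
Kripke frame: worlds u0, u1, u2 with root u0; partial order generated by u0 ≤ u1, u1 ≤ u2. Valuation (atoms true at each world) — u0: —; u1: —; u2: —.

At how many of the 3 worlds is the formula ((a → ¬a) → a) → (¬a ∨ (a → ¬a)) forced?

3

u0: forces it.
u1: forces it.
u2: forces it.
Worlds forcing the formula: {u0, u1, u2}.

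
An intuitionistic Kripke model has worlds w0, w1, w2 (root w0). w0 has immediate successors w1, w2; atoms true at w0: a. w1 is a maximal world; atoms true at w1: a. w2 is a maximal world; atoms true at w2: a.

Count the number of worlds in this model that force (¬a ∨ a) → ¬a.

w0: does not force it — w0 ⊮ (¬a ∨ a) → ¬a: already at w0 itself, w0 ⊩ ¬a ∨ a but w0 ⊮ ¬a.
w1: does not force it — w1 ⊮ (¬a ∨ a) → ¬a: already at w1 itself, w1 ⊩ ¬a ∨ a but w1 ⊮ ¬a.
w2: does not force it — w2 ⊮ (¬a ∨ a) → ¬a: already at w2 itself, w2 ⊩ ¬a ∨ a but w2 ⊮ ¬a.
Worlds forcing the formula: { }.

0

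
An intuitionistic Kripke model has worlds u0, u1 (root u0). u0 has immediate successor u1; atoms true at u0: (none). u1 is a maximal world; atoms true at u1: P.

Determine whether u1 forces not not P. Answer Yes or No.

u1 forces not not P: no world accessible from u1 forces not P.

Yes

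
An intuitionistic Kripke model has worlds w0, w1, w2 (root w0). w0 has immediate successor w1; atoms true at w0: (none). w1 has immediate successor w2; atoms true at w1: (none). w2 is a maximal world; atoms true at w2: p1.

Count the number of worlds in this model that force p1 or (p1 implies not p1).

w0: does not force it — w0 does not force p1 or (p1 implies not p1): neither disjunct is forced at w0.
w1: does not force it — w1 does not force p1 or (p1 implies not p1): neither disjunct is forced at w1.
w2: forces it.
Worlds forcing the formula: {w2}.

1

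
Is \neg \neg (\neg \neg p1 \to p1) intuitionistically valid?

Yes

This is the double negation of double-negation elimination, which is intuitionistically derivable.
By Glivenko's theorem the double negation of any classical propositional tautology is intuitionistically provable; \neg \neg p1 \to p1 is classically a tautology.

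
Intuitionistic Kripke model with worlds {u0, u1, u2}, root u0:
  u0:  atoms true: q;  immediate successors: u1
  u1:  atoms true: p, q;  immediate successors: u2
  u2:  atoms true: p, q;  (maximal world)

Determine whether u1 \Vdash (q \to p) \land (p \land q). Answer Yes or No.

Yes

u1 \Vdash (q \to p) \land (p \land q) since u1 forces both conjuncts.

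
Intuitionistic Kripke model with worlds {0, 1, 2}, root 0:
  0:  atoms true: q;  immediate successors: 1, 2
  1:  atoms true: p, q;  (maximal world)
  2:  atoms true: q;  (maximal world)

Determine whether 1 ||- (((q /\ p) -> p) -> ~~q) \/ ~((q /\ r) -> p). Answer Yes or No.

Yes

1 ||- (((q /\ p) -> p) -> ~~q) \/ ~((q /\ r) -> p) via the disjunct ((q /\ p) -> p) -> ~~q.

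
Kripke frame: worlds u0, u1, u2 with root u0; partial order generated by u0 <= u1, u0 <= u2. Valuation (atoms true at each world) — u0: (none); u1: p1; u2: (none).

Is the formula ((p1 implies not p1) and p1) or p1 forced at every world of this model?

No

Not every world: u0 does not force ((p1 implies not p1) and p1) or p1.
u0 does not force ((p1 implies not p1) and p1) or p1: neither disjunct is forced at u0.
u0 does not force (p1 implies not p1) and p1 since u0 fails p1 implies not p1.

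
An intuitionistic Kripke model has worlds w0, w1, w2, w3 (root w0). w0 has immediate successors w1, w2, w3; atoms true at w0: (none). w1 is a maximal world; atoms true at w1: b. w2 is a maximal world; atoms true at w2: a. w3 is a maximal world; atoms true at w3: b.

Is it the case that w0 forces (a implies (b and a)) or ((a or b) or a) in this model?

w0 does not force (a implies (b and a)) or ((a or b) or a): neither disjunct is forced at w0.
w0 does not force a implies (b and a): at the accessible world w2, w2 forces a but w2 does not force b and a.
w2 does not force b and a since w2 fails b.

No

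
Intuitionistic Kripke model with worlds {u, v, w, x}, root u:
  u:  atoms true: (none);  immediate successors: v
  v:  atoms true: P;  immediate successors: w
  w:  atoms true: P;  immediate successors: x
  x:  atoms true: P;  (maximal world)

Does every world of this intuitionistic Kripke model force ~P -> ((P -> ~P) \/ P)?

Yes

u ||- ~P -> ((P -> ~P) \/ P) vacuously: no world accessible from u forces the antecedent ~P.
Since the root u forces ~P -> ((P -> ~P) \/ P) and forcing is persistent (monotone upward), every world forces it.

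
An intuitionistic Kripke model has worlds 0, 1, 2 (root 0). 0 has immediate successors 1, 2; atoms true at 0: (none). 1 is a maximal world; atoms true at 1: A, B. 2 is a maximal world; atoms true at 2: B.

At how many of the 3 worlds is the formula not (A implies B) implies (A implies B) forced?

3

0: forces it.
1: forces it.
2: forces it.
Worlds forcing the formula: {0, 1, 2}.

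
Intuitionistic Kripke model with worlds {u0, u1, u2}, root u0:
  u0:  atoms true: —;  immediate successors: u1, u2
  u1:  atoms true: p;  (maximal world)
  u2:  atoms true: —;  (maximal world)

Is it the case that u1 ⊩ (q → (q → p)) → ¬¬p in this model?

u1 ⊩ (q → (q → p)) → ¬¬p: every world accessible from u1 that forces q → (q → p) (namely u1) also forces ¬¬p.

Yes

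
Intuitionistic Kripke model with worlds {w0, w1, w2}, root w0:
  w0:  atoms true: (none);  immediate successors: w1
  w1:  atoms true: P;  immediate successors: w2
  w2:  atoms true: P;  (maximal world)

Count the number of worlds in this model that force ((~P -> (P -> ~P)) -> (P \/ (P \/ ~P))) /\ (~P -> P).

2

w0: does not force it — w0 ||-/- ((~P -> (P -> ~P)) -> (P \/ (P \/ ~P))) /\ (~P -> P) since w0 fails (~P -> (P -> ~P)) -> (P \/ (P \/ ~P)).
w1: forces it.
w2: forces it.
Worlds forcing the formula: {w1, w2}.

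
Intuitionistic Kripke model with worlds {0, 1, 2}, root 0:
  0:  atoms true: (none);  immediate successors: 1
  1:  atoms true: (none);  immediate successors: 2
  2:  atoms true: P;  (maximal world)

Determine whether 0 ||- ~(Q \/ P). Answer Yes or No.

No

0 ||-/- ~(Q \/ P) since 2 is accessible from 0 and 2 ||- Q \/ P.
2 ||- Q \/ P via the disjunct P.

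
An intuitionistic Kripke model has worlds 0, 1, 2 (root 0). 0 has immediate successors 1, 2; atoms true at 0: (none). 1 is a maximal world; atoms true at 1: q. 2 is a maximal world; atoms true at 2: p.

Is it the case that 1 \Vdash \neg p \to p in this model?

No

1 \nVdash \neg p \to p: already at 1 itself, 1 \Vdash \neg p but 1 \nVdash p.
1 lacks atom p, so 1 \nVdash p.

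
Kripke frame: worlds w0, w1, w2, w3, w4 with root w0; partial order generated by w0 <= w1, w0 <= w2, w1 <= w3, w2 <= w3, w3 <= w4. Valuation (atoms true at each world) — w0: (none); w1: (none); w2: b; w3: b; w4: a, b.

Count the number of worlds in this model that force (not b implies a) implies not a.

w0: does not force it — w0 does not force (not b implies a) implies not a: already at w0 itself, w0 forces not b implies a but w0 does not force not a.
w1: does not force it.
w2: does not force it.
w3: does not force it.
w4: does not force it.
Worlds forcing the formula: { }.

0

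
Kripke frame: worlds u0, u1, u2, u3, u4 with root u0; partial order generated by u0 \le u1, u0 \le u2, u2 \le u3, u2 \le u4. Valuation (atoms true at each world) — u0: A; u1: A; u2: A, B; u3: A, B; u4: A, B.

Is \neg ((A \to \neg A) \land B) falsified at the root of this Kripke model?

u0 \Vdash \neg ((A \to \neg A) \land B): no world accessible from u0 forces (A \to \neg A) \land B.
So the root u0 forces \neg ((A \to \neg A) \land B); the model is not a countermodel.

No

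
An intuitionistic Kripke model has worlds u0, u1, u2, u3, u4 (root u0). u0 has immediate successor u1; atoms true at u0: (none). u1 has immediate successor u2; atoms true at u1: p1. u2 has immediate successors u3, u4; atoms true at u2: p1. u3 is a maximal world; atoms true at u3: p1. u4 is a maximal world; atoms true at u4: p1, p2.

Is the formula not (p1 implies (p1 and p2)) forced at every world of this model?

Not every world: u0 does not force not (p1 implies (p1 and p2)).
u0 does not force not (p1 implies (p1 and p2)) since u4 is accessible from u0 and u4 forces p1 implies (p1 and p2).
u4 forces p1 implies (p1 and p2): every world accessible from u4 that forces p1 (namely u4) also forces p1 and p2.

No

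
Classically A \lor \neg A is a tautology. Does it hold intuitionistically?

This is the law of excluded middle, which is not intuitionistically valid.
A Kripke countermodel: worlds u0, u1; order generated by u0 \le u1; atoms true at each world — u0:{}; u1:{A}.
u0 \nVdash A \lor \neg A: neither disjunct is forced at u0.
u0 lacks atom A, so u0 \nVdash A.
So the root u0 does not force the formula.

No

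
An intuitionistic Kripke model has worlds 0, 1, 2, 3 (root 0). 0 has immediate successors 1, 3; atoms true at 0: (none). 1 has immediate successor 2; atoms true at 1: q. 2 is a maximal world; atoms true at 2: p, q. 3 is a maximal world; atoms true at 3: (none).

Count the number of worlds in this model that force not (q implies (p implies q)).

0

0: does not force it — 0 does not force not (q implies (p implies q)) since 0 is accessible from 0 and 0 forces q implies (p implies q).
1: does not force it — 1 does not force not (q implies (p implies q)) since 1 is accessible from 1 and 1 forces q implies (p implies q).
2: does not force it.
3: does not force it.
Worlds forcing the formula: { }.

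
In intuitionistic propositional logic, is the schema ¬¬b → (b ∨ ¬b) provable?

No

This is a variant of double-negation elimination (deriving excluded middle from double negation), which is not intuitionistically valid.
A Kripke countermodel: worlds 0, 1; order generated by 0 ≤ 1; atoms true at each world — 0:{}; 1:{b}.
0 ⊮ ¬¬b → (b ∨ ¬b): already at 0 itself, 0 ⊩ ¬¬b but 0 ⊮ b ∨ ¬b.
0 ⊮ b ∨ ¬b: neither disjunct is forced at 0.
0 lacks atom b, so 0 ⊮ b.
So the root 0 does not force the formula.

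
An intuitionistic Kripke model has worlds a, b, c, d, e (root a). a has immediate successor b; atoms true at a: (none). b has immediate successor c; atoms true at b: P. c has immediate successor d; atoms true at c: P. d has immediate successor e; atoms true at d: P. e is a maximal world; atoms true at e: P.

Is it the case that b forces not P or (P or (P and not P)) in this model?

Yes

b forces not P or (P or (P and not P)) via the disjunct P or (P and not P).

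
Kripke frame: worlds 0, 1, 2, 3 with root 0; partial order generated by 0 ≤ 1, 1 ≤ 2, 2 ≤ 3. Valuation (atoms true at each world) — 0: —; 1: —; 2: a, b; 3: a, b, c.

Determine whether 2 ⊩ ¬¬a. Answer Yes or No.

Yes

2 ⊩ ¬¬a: no world accessible from 2 forces ¬a.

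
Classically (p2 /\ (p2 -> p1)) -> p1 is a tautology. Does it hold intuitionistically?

This is modus ponens in implicational form, which is intuitionistically derivable.
If a world forces p2 and p2 -> p1, then applying the implication at that world (which is accessible from itself) gives p1.

Yes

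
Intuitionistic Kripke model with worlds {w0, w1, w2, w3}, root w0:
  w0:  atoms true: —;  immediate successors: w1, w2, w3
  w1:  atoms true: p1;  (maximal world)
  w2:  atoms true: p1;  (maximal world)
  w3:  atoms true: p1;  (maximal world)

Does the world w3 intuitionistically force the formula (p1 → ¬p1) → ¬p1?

w3 ⊩ (p1 → ¬p1) → ¬p1 vacuously: no world accessible from w3 forces the antecedent p1 → ¬p1.

Yes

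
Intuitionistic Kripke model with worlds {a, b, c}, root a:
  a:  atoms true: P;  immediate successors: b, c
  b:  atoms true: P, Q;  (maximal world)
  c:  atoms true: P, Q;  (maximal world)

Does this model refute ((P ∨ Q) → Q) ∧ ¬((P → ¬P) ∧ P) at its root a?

Yes

a ⊮ ((P ∨ Q) → Q) ∧ ¬((P → ¬P) ∧ P) since a fails (P ∨ Q) → Q.
So the root a does not force ((P ∨ Q) → Q) ∧ ¬((P → ¬P) ∧ P); the model is a countermodel.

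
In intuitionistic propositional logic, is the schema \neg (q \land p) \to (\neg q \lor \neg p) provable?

This is the constructively invalid direction of De Morgan's law for conjunction, which is not intuitionistically valid.
A Kripke countermodel: worlds w0, w1, w2; order generated by w0 \le w1, w0 \le w2; atoms true at each world — w0:{}; w1:{q}; w2:{p}.
w0 \nVdash \neg (q \land p) \to (\neg q \lor \neg p): already at w0 itself, w0 \Vdash \neg (q \land p) but w0 \nVdash \neg q \lor \neg p.
w0 \nVdash \neg q \lor \neg p: neither disjunct is forced at w0.
w0 \nVdash \neg q since w1 is accessible from w0 and w1 \Vdash q.
So the root w0 does not force the formula.

No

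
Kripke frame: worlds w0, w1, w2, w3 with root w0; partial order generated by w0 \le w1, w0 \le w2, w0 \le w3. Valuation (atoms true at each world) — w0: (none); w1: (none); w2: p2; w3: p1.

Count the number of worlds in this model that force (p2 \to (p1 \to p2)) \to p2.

w0: does not force it — w0 \nVdash (p2 \to (p1 \to p2)) \to p2: already at w0 itself, w0 \Vdash p2 \to (p1 \to p2) but w0 \nVdash p2.
w1: does not force it.
w2: forces it.
w3: does not force it.
Worlds forcing the formula: {w2}.

1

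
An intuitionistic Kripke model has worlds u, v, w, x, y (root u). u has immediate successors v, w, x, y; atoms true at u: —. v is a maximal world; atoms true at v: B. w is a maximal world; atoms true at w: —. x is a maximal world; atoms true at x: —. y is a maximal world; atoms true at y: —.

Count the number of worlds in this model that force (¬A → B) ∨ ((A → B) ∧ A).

1

u: does not force it — u ⊮ (¬A → B) ∨ ((A → B) ∧ A): neither disjunct is forced at u.
v: forces it.
w: does not force it.
x: does not force it.
y: does not force it.
Worlds forcing the formula: {v}.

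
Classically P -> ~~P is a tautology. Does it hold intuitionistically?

This is double-negation introduction, which is intuitionistically derivable.
If a world forces P then every accessible world forces P (persistence), so none forces ~P; hence ~~P.

Yes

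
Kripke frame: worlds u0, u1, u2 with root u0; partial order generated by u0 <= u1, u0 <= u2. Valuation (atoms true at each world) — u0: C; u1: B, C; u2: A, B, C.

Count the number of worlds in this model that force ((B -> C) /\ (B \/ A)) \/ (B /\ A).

2

u0: does not force it — u0 ||-/- ((B -> C) /\ (B \/ A)) \/ (B /\ A): neither disjunct is forced at u0.
u1: forces it.
u2: forces it.
Worlds forcing the formula: {u1, u2}.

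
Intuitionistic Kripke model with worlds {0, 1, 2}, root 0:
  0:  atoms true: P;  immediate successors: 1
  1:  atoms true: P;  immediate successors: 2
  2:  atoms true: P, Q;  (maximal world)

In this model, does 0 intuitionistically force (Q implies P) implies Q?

0 does not force (Q implies P) implies Q: already at 0 itself, 0 forces Q implies P but 0 does not force Q.
0 lacks atom Q, so 0 does not force Q.

No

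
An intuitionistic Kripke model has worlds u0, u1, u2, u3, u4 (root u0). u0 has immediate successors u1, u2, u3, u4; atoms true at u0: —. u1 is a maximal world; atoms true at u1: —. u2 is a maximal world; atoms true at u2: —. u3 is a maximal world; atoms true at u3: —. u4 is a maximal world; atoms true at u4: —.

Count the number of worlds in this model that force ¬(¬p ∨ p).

u0: does not force it — u0 ⊮ ¬(¬p ∨ p) since u0 is accessible from u0 and u0 ⊩ ¬p ∨ p.
u1: does not force it.
u2: does not force it.
u3: does not force it.
u4: does not force it.
Worlds forcing the formula: { }.

0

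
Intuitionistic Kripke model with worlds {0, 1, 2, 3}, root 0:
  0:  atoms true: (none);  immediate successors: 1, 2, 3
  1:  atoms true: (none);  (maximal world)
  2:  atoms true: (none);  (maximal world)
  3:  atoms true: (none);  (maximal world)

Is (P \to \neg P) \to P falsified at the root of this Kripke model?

Yes

0 \nVdash (P \to \neg P) \to P: already at 0 itself, 0 \Vdash P \to \neg P but 0 \nVdash P.
0 lacks atom P, so 0 \nVdash P.
So the root 0 does not force (P \to \neg P) \to P; the model is a countermodel.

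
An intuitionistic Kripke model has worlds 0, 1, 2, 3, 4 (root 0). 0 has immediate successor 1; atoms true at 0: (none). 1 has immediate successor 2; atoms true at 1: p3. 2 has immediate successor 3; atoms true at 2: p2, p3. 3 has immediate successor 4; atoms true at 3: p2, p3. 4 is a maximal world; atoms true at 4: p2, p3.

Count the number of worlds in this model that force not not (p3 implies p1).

0

0: does not force it — 0 does not force not not (p3 implies p1) since 0 is accessible from 0 and 0 forces not (p3 implies p1).
1: does not force it.
2: does not force it.
3: does not force it.
4: does not force it.
Worlds forcing the formula: { }.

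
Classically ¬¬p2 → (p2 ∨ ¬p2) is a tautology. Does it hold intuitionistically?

This is a variant of double-negation elimination (deriving excluded middle from double negation), which is not intuitionistically valid.
A Kripke countermodel: worlds w0, w1; order generated by w0 ≤ w1; atoms true at each world — w0:{}; w1:{p2}.
w0 ⊮ ¬¬p2 → (p2 ∨ ¬p2): already at w0 itself, w0 ⊩ ¬¬p2 but w0 ⊮ p2 ∨ ¬p2.
w0 ⊮ p2 ∨ ¬p2: neither disjunct is forced at w0.
w0 lacks atom p2, so w0 ⊮ p2.
So the root w0 does not force the formula.

No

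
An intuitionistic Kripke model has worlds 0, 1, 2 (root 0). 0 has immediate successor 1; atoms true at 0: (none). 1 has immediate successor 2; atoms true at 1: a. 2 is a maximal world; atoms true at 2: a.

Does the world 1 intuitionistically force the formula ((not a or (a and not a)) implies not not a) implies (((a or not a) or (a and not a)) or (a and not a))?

1 forces ((not a or (a and not a)) implies not not a) implies (((a or not a) or (a and not a)) or (a and not a)): every world accessible from 1 that forces (not a or (a and not a)) implies not not a (namely 1, 2) also forces ((a or not a) or (a and not a)) or (a and not a).

Yes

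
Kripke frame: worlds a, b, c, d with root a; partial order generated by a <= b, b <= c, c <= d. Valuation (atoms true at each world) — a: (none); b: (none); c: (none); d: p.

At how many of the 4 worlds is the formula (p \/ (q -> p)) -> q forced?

0

a: does not force it — a ||-/- (p \/ (q -> p)) -> q: already at a itself, a ||- p \/ (q -> p) but a ||-/- q.
b: does not force it — b ||-/- (p \/ (q -> p)) -> q: already at b itself, b ||- p \/ (q -> p) but b ||-/- q.
c: does not force it.
d: does not force it.
Worlds forcing the formula: { }.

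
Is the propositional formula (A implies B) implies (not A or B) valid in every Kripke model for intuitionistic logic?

This is the material-implication-as-disjunction principle, which is not intuitionistically valid.
A Kripke countermodel: worlds a, b; order generated by a <= b; atoms true at each world — a:{}; b:{A,B}.
a does not force (A implies B) implies (not A or B): already at a itself, a forces A implies B but a does not force not A or B.
a does not force not A or B: neither disjunct is forced at a.
a does not force not A since b is accessible from a and b forces A.
So the root a does not force the formula.

No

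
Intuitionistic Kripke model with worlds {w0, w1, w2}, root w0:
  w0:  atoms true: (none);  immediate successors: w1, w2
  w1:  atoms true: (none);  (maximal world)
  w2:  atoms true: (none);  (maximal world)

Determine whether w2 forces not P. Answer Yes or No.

w2 forces not P: no world accessible from w2 forces P.

Yes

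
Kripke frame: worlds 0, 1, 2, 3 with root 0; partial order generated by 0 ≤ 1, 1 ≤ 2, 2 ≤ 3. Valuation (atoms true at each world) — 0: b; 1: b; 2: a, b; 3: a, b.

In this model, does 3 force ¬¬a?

3 ⊩ ¬¬a: no world accessible from 3 forces ¬a.

Yes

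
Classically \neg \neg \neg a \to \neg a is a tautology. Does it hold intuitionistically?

This is triple-negation reduction, which is intuitionistically derivable.
Assume \neg \neg \neg a and suppose a. Then \neg \neg a (double-negation introduction), contradicting \neg \neg \neg a. So \neg a.

Yes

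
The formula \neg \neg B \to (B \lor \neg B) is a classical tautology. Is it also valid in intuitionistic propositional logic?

No

This is a variant of double-negation elimination (deriving excluded middle from double negation), which is not intuitionistically valid.
A Kripke countermodel: worlds a, b; order generated by a \le b; atoms true at each world — a:{}; b:{B}.
a \nVdash \neg \neg B \to (B \lor \neg B): already at a itself, a \Vdash \neg \neg B but a \nVdash B \lor \neg B.
a \nVdash B \lor \neg B: neither disjunct is forced at a.
a lacks atom B, so a \nVdash B.
So the root a does not force the formula.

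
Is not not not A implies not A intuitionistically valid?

This is triple-negation reduction, which is intuitionistically derivable.
Assume not not not A and suppose A. Then not not A (double-negation introduction), contradicting not not not A. So not A.

Yes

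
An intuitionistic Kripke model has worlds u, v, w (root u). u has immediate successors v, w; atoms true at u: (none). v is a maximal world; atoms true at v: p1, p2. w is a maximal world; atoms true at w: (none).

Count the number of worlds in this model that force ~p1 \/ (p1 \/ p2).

2

u: does not force it — u ||-/- ~p1 \/ (p1 \/ p2): neither disjunct is forced at u.
v: forces it.
w: forces it.
Worlds forcing the formula: {v, w}.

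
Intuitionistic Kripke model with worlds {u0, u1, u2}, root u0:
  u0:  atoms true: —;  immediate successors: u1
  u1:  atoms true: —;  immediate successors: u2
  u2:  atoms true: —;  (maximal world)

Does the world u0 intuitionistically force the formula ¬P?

Yes

u0 ⊩ ¬P: no world accessible from u0 forces P.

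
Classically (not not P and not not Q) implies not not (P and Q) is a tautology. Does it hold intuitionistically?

This is the distribution of double negation over conjunction, which is intuitionistically derivable.
Assume not not P, not not Q, and not (P and Q). From P we'd get not Q (since P and Q is refuted), contradicting not not Q; so not P, contradicting not not P.

Yes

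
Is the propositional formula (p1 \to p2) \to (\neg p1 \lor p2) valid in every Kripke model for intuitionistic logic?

No

This is the material-implication-as-disjunction principle, which is not intuitionistically valid.
A Kripke countermodel: worlds u, v; order generated by u \le v; atoms true at each world — u:{}; v:{p1,p2}.
u \nVdash (p1 \to p2) \to (\neg p1 \lor p2): already at u itself, u \Vdash p1 \to p2 but u \nVdash \neg p1 \lor p2.
u \nVdash \neg p1 \lor p2: neither disjunct is forced at u.
u \nVdash \neg p1 since v is accessible from u and v \Vdash p1.
So the root u does not force the formula.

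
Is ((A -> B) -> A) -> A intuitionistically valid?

No

This is Peirce's law, which is not intuitionistically valid.
A Kripke countermodel: worlds a, b; order generated by a <= b; atoms true at each world — a:{}; b:{A}.
a ||-/- ((A -> B) -> A) -> A: already at a itself, a ||- (A -> B) -> A but a ||-/- A.
a lacks atom A, so a ||-/- A.
So the root a does not force the formula.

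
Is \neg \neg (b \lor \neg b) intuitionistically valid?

This is the double negation of excluded middle, which is intuitionistically derivable.
Assuming \neg (b \lor \neg b): from b we'd get b \lor \neg b, so \neg b; but then b \lor \neg b again — contradiction. Hence \neg \neg (b \lor \neg b).

Yes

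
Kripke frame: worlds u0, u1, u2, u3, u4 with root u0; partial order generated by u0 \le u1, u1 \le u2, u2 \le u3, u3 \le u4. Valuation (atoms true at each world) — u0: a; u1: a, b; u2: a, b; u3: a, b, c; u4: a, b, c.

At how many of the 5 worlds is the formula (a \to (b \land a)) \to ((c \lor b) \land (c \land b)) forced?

u0: does not force it — u0 \nVdash (a \to (b \land a)) \to ((c \lor b) \land (c \land b)): at the accessible world u1, u1 \Vdash a \to (b \land a) but u1 \nVdash (c \lor b) \land (c \land b).
u1: does not force it — u1 \nVdash (a \to (b \land a)) \to ((c \lor b) \land (c \land b)): already at u1 itself, u1 \Vdash a \to (b \land a) but u1 \nVdash (c \lor b) \land (c \land b).
u2: does not force it — u2 \nVdash (a \to (b \land a)) \to ((c \lor b) \land (c \land b)): already at u2 itself, u2 \Vdash a \to (b \land a) but u2 \nVdash (c \lor b) \land (c \land b).
u3: forces it.
u4: forces it.
Worlds forcing the formula: {u3, u4}.

2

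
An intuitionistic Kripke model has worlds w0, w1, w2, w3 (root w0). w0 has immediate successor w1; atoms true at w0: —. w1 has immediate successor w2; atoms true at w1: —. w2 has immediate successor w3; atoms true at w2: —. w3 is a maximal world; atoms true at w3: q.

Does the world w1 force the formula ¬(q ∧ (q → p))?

Yes

w1 ⊩ ¬(q ∧ (q → p)): no world accessible from w1 forces q ∧ (q → p).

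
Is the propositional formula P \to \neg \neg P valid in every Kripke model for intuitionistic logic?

Yes

This is double-negation introduction, which is intuitionistically derivable.
If a world forces P then every accessible world forces P (persistence), so none forces \neg P; hence \neg \neg P.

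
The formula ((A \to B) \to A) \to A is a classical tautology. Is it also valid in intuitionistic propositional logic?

This is Peirce's law, which is not intuitionistically valid.
A Kripke countermodel: worlds s0, s1; order generated by s0 \le s1; atoms true at each world — s0:{}; s1:{A}.
s0 \nVdash ((A \to B) \to A) \to A: already at s0 itself, s0 \Vdash (A \to B) \to A but s0 \nVdash A.
s0 lacks atom A, so s0 \nVdash A.
So the root s0 does not force the formula.

No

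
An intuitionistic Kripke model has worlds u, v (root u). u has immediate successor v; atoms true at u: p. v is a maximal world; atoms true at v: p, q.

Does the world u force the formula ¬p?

u ⊮ ¬p since u is accessible from u and u ⊩ p.

No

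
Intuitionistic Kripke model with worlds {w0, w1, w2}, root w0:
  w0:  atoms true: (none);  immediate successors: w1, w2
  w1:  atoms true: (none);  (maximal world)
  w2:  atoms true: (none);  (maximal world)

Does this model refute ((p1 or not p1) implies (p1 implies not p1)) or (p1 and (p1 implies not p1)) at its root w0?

No

w0 forces ((p1 or not p1) implies (p1 implies not p1)) or (p1 and (p1 implies not p1)) via the disjunct (p1 or not p1) implies (p1 implies not p1).
So the root w0 forces ((p1 or not p1) implies (p1 implies not p1)) or (p1 and (p1 implies not p1)); the model is not a countermodel.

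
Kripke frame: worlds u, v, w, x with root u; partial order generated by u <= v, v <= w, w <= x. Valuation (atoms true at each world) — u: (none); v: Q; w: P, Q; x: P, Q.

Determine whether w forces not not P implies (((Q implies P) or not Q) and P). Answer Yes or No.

Yes

w forces not not P implies (((Q implies P) or not Q) and P): every world accessible from w that forces not not P (namely w, x) also forces ((Q implies P) or not Q) and P.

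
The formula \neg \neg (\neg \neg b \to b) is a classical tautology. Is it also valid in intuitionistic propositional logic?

This is the double negation of double-negation elimination, which is intuitionistically derivable.
By Glivenko's theorem the double negation of any classical propositional tautology is intuitionistically provable; \neg \neg b \to b is classically a tautology.

Yes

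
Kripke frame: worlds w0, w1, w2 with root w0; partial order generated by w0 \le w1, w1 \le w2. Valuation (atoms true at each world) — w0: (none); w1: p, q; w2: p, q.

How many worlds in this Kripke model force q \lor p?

w0: does not force it — w0 \nVdash q \lor p: neither disjunct is forced at w0.
w1: forces it.
w2: forces it.
Worlds forcing the formula: {w1, w2}.

2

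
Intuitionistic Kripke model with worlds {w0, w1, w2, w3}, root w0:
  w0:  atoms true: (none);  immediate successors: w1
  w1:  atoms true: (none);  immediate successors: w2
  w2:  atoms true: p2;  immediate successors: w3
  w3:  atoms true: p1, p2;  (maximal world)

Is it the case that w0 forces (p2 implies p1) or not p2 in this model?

w0 does not force (p2 implies p1) or not p2: neither disjunct is forced at w0.
w0 does not force p2 implies p1: at the accessible world w2, w2 forces p2 but w2 does not force p1.
w2 lacks atom p1, so w2 does not force p1.

No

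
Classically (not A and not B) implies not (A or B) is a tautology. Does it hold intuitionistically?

This is a constructively valid De Morgan direction (conjunction of negations to negated disjunction), which is intuitionistically derivable.
If both not A and not B hold at a world, no accessible world forces A or forces B, so none forces A or B.

Yes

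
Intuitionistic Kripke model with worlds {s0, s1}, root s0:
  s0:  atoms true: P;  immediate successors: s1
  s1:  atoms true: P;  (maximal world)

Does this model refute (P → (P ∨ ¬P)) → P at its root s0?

s0 ⊩ (P → (P ∨ ¬P)) → P: every world accessible from s0 that forces P → (P ∨ ¬P) (namely s0, s1) also forces P.
So the root s0 forces (P → (P ∨ ¬P)) → P; the model is not a countermodel.

No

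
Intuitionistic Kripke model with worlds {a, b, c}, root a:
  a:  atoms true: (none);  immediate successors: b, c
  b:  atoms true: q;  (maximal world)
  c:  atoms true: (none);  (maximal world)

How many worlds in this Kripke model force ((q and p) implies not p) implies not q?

a: does not force it — a does not force ((q and p) implies not p) implies not q: already at a itself, a forces (q and p) implies not p but a does not force not q.
b: does not force it — b does not force ((q and p) implies not p) implies not q: already at b itself, b forces (q and p) implies not p but b does not force not q.
c: forces it.
Worlds forcing the formula: {c}.

1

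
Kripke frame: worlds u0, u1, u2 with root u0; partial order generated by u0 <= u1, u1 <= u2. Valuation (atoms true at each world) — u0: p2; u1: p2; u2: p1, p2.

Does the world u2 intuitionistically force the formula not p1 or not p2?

No

u2 does not force not p1 or not p2: neither disjunct is forced at u2.
u2 does not force not p1 since u2 is accessible from u2 and u2 forces p1.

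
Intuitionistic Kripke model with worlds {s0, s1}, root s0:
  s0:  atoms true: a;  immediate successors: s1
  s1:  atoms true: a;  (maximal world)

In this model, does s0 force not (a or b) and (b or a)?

s0 does not force not (a or b) and (b or a) since s0 fails not (a or b).

No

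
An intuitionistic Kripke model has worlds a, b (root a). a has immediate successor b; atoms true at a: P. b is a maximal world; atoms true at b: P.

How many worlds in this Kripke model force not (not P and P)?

2

a: forces it.
b: forces it.
Worlds forcing the formula: {a, b}.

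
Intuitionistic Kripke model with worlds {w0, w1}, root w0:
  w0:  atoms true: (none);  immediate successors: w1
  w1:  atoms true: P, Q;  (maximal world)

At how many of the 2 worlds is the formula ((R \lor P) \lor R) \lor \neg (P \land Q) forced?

w0: does not force it — w0 \nVdash ((R \lor P) \lor R) \lor \neg (P \land Q): neither disjunct is forced at w0.
w1: forces it.
Worlds forcing the formula: {w1}.

1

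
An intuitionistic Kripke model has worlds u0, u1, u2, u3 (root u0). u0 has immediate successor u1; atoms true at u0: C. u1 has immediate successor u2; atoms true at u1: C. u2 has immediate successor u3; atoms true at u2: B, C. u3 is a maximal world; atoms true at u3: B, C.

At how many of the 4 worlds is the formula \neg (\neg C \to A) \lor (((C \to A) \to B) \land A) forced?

u0: does not force it — u0 \nVdash \neg (\neg C \to A) \lor (((C \to A) \to B) \land A): neither disjunct is forced at u0.
u1: does not force it — u1 \nVdash \neg (\neg C \to A) \lor (((C \to A) \to B) \land A): neither disjunct is forced at u1.
u2: does not force it — u2 \nVdash \neg (\neg C \to A) \lor (((C \to A) \to B) \land A): neither disjunct is forced at u2.
u3: does not force it.
Worlds forcing the formula: { }.

0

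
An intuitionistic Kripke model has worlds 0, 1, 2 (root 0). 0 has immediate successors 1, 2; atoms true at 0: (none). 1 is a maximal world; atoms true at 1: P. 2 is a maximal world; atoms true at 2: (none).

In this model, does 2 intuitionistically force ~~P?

No

2 ||-/- ~~P since 2 is accessible from 2 and 2 ||- ~P.
2 ||- ~P: no world accessible from 2 forces P.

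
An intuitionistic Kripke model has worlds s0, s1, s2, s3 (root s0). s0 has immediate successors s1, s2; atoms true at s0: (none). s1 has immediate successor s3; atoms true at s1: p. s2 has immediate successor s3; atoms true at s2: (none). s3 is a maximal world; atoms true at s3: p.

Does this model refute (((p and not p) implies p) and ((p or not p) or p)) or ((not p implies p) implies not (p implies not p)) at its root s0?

s0 forces (((p and not p) implies p) and ((p or not p) or p)) or ((not p implies p) implies not (p implies not p)) via the disjunct (not p implies p) implies not (p implies not p).
So the root s0 forces (((p and not p) implies p) and ((p or not p) or p)) or ((not p implies p) implies not (p implies not p)); the model is not a countermodel.

No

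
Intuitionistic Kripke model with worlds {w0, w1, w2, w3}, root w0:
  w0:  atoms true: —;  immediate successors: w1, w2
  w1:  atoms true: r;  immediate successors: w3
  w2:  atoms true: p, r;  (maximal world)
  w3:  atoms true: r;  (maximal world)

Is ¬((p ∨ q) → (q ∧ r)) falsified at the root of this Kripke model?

w0 ⊮ ¬((p ∨ q) → (q ∧ r)) since w1 is accessible from w0 and w1 ⊩ (p ∨ q) → (q ∧ r).
w1 ⊩ (p ∨ q) → (q ∧ r) vacuously: no world accessible from w1 forces the antecedent p ∨ q.
So the root w0 does not force ¬((p ∨ q) → (q ∧ r)); the model is a countermodel.

Yes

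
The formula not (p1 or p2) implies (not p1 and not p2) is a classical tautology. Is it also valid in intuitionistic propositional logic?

Yes

This is a constructively valid De Morgan direction (negated disjunction to conjunction of negations), which is intuitionistically derivable.
From not (p1 or p2): if p1 held then p1 or p2 would, contradiction — so not p1; similarly not p2.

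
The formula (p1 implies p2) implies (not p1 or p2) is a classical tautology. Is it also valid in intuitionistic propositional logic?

No

This is the material-implication-as-disjunction principle, which is not intuitionistically valid.
A Kripke countermodel: worlds 0, 1; order generated by 0 <= 1; atoms true at each world — 0:{}; 1:{p1,p2}.
0 does not force (p1 implies p2) implies (not p1 or p2): already at 0 itself, 0 forces p1 implies p2 but 0 does not force not p1 or p2.
0 does not force not p1 or p2: neither disjunct is forced at 0.
0 does not force not p1 since 1 is accessible from 0 and 1 forces p1.
So the root 0 does not force the formula.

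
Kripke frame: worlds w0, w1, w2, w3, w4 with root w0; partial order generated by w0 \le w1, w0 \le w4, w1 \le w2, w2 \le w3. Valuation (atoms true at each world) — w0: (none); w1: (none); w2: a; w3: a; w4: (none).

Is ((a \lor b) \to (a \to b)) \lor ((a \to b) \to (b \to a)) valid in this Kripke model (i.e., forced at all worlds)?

w0 \Vdash ((a \lor b) \to (a \to b)) \lor ((a \to b) \to (b \to a)) via the disjunct (a \to b) \to (b \to a).
Since the root w0 forces ((a \lor b) \to (a \to b)) \lor ((a \to b) \to (b \to a)) and forcing is persistent (monotone upward), every world forces it.

Yes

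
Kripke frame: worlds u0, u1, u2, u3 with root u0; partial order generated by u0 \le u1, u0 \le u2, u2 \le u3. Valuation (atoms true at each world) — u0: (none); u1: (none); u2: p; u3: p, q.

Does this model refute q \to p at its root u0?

u0 \Vdash q \to p: every world accessible from u0 that forces q (namely u3) also forces p.
So the root u0 forces q \to p; the model is not a countermodel.

No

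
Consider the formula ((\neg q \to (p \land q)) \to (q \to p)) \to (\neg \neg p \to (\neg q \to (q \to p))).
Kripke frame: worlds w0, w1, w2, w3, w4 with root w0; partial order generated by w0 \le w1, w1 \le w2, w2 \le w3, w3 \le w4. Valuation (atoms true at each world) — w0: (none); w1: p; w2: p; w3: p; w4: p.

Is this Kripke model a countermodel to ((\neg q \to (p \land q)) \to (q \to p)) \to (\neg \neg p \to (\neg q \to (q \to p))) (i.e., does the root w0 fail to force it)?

w0 \Vdash ((\neg q \to (p \land q)) \to (q \to p)) \to (\neg \neg p \to (\neg q \to (q \to p))): every world accessible from w0 that forces (\neg q \to (p \land q)) \to (q \to p) (namely w0, w1, w2, w3, w4) also forces \neg \neg p \to (\neg q \to (q \to p)).
So the root w0 forces ((\neg q \to (p \land q)) \to (q \to p)) \to (\neg \neg p \to (\neg q \to (q \to p))); the model is not a countermodel.

No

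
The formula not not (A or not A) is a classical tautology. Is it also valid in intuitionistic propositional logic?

This is the double negation of excluded middle, which is intuitionistically derivable.
Assuming not (A or not A): from A we'd get A or not A, so not A; but then A or not A again — contradiction. Hence not not (A or not A).

Yes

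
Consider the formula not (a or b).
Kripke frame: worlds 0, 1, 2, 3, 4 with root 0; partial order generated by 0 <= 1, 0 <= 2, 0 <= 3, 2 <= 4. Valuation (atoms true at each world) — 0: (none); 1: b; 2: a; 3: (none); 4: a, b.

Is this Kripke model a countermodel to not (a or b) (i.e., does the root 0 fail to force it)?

0 does not force not (a or b) since 1 is accessible from 0 and 1 forces a or b.
1 forces a or b via the disjunct b.
So the root 0 does not force not (a or b); the model is a countermodel.

Yes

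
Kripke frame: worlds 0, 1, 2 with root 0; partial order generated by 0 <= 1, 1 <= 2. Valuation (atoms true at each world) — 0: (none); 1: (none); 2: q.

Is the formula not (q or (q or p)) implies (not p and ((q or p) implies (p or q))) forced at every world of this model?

Yes

0 forces not (q or (q or p)) implies (not p and ((q or p) implies (p or q))) vacuously: no world accessible from 0 forces the antecedent not (q or (q or p)).
Since the root 0 forces not (q or (q or p)) implies (not p and ((q or p) implies (p or q))) and forcing is persistent (monotone upward), every world forces it.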